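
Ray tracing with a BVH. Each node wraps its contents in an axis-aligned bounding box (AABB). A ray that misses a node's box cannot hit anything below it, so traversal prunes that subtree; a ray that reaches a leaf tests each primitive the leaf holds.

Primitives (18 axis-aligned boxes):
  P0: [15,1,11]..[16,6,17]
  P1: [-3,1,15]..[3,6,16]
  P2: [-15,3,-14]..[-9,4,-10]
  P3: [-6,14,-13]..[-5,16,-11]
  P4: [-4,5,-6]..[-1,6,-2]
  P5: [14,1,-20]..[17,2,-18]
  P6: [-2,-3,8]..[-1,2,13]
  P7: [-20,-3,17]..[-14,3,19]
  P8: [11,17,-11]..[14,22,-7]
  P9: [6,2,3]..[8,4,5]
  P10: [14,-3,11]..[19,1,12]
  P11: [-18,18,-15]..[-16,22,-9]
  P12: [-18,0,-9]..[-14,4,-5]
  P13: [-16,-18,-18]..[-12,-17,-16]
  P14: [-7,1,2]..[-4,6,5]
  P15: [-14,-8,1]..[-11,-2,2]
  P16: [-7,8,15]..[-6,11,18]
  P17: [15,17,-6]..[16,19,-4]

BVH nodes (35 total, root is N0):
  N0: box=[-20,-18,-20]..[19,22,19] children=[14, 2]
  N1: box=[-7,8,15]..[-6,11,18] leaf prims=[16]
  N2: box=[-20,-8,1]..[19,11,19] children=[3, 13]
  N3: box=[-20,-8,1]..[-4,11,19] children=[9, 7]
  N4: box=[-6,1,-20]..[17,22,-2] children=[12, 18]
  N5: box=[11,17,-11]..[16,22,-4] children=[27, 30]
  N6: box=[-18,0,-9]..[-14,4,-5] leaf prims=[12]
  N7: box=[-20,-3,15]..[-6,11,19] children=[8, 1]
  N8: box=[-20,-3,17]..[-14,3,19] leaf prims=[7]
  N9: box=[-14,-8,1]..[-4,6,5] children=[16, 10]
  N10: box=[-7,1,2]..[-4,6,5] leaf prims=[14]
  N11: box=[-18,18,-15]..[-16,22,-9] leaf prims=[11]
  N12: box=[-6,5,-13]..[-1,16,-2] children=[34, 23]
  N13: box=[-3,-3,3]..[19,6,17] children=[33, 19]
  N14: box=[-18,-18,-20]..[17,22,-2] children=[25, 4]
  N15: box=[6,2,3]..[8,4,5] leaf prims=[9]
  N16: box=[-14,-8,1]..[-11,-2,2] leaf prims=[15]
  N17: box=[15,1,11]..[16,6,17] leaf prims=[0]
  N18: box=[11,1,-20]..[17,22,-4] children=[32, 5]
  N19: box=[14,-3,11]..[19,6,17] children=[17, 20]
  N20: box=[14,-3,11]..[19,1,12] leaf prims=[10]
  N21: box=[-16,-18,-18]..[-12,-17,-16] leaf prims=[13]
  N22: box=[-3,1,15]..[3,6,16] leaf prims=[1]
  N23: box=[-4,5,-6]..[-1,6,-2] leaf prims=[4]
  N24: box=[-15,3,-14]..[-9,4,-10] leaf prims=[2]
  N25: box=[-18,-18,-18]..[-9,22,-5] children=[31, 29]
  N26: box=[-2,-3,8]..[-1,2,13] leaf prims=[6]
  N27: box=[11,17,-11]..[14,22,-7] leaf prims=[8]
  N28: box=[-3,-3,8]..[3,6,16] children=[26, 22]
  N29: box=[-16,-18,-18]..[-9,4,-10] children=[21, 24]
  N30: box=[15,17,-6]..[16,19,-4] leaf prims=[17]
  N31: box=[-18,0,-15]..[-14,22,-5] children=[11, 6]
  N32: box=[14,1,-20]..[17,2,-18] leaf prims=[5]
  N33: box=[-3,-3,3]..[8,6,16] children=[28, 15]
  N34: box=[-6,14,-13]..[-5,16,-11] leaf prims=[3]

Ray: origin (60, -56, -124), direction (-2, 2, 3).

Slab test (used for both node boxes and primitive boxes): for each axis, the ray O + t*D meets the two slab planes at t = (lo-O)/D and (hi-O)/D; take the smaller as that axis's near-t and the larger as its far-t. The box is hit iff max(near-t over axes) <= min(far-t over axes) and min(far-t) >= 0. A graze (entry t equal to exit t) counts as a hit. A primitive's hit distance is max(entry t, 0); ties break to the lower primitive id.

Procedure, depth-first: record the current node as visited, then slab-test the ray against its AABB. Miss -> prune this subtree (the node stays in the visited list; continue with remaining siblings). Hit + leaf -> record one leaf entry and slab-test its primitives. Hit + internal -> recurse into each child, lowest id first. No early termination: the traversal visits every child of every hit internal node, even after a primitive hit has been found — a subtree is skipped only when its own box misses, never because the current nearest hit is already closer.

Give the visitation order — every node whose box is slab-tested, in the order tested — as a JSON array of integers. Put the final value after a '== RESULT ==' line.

Walk:
N0 x:[41/2,40] y:[19,39] z:[104/3,143/3] -> hit [104/3,39], descend [2, 14]
  N2 x:[41/2,40] y:[24,67/2] z:[125/3,143/3] -> miss, prune
  N14 x:[43/2,39] y:[19,39] z:[104/3,122/3] -> hit [104/3,39], descend [4, 25]
    N4 x:[43/2,33] y:[57/2,39] z:[104/3,122/3] -> miss, prune
    N25 x:[69/2,39] y:[19,39] z:[106/3,119/3] -> hit [106/3,39], descend [29, 31]
      N29 x:[69/2,38] y:[19,30] z:[106/3,38] -> miss, prune
      N31 x:[37,39] y:[28,39] z:[109/3,119/3] -> hit [37,39], descend [6, 11]
        N6 x:[37,39] y:[28,30] z:[115/3,119/3] -> miss, prune
        N11 x:[38,39] y:[37,39] z:[109/3,115/3] -> hit [38,115/3] leaf, test {P11@t=38}

Visited [0, 2, 14, 4, 25, 29, 31, 6, 11]. Tests: 9 box, 1 leaf. Nearest: P11.

== RESULT ==
[0, 2, 14, 4, 25, 29, 31, 6, 11]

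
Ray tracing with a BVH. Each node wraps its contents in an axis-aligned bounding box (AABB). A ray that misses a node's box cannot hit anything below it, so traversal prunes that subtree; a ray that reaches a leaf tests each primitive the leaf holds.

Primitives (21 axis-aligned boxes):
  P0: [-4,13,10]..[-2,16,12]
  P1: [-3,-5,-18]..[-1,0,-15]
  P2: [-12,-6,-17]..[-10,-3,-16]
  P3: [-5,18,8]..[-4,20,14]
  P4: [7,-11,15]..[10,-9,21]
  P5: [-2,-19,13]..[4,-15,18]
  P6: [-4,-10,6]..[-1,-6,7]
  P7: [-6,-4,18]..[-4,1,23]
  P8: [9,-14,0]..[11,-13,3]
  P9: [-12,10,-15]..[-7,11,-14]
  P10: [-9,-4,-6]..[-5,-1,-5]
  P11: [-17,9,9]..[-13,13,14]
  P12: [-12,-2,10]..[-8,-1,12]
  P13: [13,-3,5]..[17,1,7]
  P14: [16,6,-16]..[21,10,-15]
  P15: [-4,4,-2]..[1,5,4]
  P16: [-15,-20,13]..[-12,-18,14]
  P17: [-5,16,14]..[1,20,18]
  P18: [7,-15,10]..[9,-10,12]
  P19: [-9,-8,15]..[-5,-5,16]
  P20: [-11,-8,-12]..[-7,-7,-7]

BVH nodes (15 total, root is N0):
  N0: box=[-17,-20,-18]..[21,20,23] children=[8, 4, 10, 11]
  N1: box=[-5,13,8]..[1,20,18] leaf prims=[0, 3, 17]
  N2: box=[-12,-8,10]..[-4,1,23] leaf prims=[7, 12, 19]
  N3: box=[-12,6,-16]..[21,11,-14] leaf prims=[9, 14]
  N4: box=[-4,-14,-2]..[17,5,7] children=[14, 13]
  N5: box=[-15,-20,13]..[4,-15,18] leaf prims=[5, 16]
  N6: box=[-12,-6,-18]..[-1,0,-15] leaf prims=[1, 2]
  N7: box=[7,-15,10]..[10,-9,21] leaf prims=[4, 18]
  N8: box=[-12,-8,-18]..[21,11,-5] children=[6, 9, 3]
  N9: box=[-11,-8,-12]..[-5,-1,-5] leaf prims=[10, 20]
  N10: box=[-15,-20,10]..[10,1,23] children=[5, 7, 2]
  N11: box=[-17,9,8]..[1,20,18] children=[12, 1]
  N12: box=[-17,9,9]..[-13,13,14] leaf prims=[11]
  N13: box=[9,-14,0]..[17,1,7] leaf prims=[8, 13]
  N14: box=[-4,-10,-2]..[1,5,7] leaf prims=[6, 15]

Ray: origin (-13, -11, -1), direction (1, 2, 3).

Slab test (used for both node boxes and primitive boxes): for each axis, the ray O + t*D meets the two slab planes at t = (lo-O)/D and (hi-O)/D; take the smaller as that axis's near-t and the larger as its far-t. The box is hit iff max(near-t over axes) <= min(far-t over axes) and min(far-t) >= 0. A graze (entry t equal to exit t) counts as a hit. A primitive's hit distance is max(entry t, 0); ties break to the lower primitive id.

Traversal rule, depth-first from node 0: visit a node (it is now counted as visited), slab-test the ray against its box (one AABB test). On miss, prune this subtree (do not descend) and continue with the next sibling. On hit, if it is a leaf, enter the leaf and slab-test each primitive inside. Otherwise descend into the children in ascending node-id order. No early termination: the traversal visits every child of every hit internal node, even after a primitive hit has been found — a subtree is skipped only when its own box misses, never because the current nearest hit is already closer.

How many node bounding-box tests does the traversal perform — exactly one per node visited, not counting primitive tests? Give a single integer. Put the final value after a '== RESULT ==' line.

Traverse from the root:
N0 x:[-4,34] y:[-9/2,31/2] z:[-17/3,8] -> hit [-4,8], descend [4, 8, 10, 11]
  N4 x:[9,30] y:[-3/2,8] z:[-1/3,8/3] -> miss, prune
  N8 x:[1,34] y:[3/2,11] z:[-17/3,-4/3] -> miss, prune
  N10 x:[-2,23] y:[-9/2,6] z:[11/3,8] -> hit [11/3,6], descend [2, 5, 7]
    N2 x:[1,9] y:[3/2,6] z:[11/3,8] -> hit [11/3,6] leaf, test {P7(miss), P12(miss), P19(miss)}
    N5 x:[-2,17] y:[-9/2,-2] z:[14/3,19/3] -> miss, prune
    N7 x:[20,23] y:[-2,1] z:[11/3,22/3] -> miss, prune
  N11 x:[-4,14] y:[10,31/2] z:[3,19/3] -> miss, prune

Summary -> nodes [0, 4, 8, 10, 2, 5, 7, 11]; box-tests=8; leaf-entries=1; first=miss

== RESULT ==
8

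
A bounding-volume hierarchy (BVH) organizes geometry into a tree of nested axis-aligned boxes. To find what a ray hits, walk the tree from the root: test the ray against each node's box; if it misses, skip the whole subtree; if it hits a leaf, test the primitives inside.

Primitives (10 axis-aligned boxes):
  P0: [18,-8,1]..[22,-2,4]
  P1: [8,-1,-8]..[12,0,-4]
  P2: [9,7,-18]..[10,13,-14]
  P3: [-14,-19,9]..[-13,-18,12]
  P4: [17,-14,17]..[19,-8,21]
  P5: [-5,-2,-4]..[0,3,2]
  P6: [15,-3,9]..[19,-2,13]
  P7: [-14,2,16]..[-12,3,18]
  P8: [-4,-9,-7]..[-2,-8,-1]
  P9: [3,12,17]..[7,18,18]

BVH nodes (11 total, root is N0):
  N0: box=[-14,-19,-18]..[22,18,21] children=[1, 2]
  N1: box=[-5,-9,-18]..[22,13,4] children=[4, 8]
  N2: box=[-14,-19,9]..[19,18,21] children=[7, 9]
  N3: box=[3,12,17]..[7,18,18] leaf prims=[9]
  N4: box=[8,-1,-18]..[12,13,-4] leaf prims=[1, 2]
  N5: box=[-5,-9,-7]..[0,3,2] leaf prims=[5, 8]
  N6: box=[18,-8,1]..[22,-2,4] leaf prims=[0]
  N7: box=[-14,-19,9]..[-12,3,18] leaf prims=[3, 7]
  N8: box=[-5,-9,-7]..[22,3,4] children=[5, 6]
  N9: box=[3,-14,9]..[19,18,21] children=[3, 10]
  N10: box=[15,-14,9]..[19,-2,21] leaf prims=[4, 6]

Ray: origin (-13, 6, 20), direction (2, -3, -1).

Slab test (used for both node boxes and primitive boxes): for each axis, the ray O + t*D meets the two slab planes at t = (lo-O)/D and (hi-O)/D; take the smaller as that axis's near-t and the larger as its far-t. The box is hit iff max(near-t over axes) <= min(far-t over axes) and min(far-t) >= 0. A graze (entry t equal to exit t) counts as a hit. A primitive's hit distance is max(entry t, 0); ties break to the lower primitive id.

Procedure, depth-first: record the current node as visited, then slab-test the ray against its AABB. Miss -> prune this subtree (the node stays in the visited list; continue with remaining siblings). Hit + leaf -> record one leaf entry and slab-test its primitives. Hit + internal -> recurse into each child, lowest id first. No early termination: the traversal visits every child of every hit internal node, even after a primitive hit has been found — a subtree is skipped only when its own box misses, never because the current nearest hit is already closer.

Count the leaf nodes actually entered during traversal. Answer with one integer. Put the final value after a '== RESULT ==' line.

Traverse from the root:
N0 x:[-1/2,35/2] y:[-4,25/3] z:[-1,38] -> hit [-1/2,25/3], descend [1, 2]
  N1 x:[4,35/2] y:[-7/3,5] z:[16,38] -> miss, prune
  N2 x:[-1/2,16] y:[-4,25/3] z:[-1,11] -> hit [-1/2,25/3], descend [7, 9]
    N7 x:[-1/2,1/2] y:[1,25/3] z:[2,11] -> miss, prune
    N9 x:[8,16] y:[-4,20/3] z:[-1,11] -> miss, prune

order=[0, 1, 2, 7, 9]  |boxes|=5  |leaves|=0  hit=miss

== RESULT ==
0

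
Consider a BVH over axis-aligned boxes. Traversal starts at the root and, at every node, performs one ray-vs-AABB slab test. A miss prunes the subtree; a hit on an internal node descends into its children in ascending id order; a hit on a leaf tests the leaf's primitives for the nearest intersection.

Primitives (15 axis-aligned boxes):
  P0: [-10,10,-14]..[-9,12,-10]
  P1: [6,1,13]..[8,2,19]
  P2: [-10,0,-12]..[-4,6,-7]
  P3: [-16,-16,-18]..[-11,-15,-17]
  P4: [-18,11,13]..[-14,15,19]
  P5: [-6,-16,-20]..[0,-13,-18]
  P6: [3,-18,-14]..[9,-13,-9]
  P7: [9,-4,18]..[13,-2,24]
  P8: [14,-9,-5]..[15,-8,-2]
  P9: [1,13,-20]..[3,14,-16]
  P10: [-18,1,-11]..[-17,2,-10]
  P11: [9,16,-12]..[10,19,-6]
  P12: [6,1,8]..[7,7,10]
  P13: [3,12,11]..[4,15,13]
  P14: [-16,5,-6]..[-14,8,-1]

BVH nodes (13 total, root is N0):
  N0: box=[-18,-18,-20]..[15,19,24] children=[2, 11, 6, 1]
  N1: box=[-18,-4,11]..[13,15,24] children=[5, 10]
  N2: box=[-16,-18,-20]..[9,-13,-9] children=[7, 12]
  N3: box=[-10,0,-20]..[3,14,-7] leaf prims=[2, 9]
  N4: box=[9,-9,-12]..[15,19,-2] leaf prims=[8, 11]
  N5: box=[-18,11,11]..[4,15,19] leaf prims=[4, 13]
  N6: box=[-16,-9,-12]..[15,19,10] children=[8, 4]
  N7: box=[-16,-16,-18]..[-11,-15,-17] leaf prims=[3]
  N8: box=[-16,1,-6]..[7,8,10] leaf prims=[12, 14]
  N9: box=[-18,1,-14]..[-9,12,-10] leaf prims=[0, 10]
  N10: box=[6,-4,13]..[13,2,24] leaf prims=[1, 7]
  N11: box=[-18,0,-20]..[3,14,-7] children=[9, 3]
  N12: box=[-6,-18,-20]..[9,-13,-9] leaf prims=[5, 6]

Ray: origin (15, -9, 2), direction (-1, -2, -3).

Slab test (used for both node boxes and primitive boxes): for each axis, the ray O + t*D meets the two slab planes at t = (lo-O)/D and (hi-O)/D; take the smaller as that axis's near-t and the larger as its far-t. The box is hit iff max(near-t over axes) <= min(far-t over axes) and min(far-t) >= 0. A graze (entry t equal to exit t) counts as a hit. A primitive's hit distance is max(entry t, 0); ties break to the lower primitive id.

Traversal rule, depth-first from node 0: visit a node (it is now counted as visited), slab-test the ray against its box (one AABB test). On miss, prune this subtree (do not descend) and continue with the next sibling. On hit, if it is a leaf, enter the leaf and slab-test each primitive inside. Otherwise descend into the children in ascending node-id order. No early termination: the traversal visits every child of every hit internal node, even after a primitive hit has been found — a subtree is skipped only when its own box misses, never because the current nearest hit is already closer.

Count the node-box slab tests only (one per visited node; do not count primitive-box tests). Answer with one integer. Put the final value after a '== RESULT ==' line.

Traverse from the root:
N0 x:[0,33] y:[-14,9/2] z:[-22/3,22/3] -> hit [0,9/2], descend [1, 2, 6, 11]
  N1 x:[2,33] y:[-12,-5/2] z:[-22/3,-3] -> miss, prune
  N2 x:[6,31] y:[2,9/2] z:[11/3,22/3] -> miss, prune
  N6 x:[0,31] y:[-14,0] z:[-8/3,14/3] -> hit [0,0], descend [4, 8]
    N4 x:[0,6] y:[-14,0] z:[4/3,14/3] -> miss, prune
    N8 x:[8,31] y:[-17/2,-5] z:[-8/3,8/3] -> miss, prune
  N11 x:[12,33] y:[-23/2,-9/2] z:[3,22/3] -> miss, prune

7 AABB tests over nodes [0, 1, 2, 6, 4, 8, 11]; 0 leaves entered; closest miss.

== RESULT ==
7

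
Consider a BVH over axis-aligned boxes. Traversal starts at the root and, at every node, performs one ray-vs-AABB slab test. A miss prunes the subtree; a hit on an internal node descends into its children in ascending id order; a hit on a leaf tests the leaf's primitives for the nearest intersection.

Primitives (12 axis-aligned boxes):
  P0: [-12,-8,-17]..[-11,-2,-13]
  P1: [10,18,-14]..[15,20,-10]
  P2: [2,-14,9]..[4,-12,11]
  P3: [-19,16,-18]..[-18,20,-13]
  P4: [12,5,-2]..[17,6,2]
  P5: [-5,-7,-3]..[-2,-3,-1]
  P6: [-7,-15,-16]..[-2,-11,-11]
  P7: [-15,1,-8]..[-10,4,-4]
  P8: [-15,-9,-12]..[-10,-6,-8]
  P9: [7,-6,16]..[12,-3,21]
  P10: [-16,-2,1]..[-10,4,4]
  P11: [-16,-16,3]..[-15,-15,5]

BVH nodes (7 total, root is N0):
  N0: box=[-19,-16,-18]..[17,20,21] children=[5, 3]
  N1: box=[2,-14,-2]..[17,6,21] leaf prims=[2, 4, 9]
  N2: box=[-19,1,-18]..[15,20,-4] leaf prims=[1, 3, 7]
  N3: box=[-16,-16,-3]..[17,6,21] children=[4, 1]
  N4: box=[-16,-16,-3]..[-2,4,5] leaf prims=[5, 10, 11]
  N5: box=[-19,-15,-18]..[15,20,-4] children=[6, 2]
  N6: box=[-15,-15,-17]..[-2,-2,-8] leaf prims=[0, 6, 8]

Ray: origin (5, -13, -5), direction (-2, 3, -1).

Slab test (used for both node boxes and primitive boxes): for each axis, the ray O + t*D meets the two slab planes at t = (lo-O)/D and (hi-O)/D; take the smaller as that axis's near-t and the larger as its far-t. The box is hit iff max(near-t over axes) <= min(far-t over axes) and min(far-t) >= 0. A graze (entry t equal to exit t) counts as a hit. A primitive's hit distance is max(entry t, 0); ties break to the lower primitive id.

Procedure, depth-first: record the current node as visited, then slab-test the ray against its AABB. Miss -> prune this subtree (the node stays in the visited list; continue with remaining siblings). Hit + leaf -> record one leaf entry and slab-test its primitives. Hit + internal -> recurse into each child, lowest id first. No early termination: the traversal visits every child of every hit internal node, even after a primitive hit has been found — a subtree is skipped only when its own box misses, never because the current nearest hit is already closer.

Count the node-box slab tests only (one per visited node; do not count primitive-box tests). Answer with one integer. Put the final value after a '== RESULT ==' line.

Traverse from the root:
N0 x:[-6,12] y:[-1,11] z:[-26,13] -> hit [-1,11], descend [3, 5]
  N3 x:[-6,21/2] y:[-1,19/3] z:[-26,-2] -> miss, prune
  N5 x:[-5,12] y:[-2/3,11] z:[-1,13] -> hit [-2/3,11], descend [2, 6]
    N2 x:[-5,12] y:[14/3,11] z:[-1,13] -> hit [14/3,11] leaf, test {P1(miss), P3(miss), P7(miss)}
    N6 x:[7/2,10] y:[-2/3,11/3] z:[3,12] -> hit [7/2,11/3] leaf, test {P0(miss), P6(miss), P8(miss)}

5 AABB tests over nodes [0, 3, 5, 2, 6]; 2 leaves entered; closest miss.

== RESULT ==
5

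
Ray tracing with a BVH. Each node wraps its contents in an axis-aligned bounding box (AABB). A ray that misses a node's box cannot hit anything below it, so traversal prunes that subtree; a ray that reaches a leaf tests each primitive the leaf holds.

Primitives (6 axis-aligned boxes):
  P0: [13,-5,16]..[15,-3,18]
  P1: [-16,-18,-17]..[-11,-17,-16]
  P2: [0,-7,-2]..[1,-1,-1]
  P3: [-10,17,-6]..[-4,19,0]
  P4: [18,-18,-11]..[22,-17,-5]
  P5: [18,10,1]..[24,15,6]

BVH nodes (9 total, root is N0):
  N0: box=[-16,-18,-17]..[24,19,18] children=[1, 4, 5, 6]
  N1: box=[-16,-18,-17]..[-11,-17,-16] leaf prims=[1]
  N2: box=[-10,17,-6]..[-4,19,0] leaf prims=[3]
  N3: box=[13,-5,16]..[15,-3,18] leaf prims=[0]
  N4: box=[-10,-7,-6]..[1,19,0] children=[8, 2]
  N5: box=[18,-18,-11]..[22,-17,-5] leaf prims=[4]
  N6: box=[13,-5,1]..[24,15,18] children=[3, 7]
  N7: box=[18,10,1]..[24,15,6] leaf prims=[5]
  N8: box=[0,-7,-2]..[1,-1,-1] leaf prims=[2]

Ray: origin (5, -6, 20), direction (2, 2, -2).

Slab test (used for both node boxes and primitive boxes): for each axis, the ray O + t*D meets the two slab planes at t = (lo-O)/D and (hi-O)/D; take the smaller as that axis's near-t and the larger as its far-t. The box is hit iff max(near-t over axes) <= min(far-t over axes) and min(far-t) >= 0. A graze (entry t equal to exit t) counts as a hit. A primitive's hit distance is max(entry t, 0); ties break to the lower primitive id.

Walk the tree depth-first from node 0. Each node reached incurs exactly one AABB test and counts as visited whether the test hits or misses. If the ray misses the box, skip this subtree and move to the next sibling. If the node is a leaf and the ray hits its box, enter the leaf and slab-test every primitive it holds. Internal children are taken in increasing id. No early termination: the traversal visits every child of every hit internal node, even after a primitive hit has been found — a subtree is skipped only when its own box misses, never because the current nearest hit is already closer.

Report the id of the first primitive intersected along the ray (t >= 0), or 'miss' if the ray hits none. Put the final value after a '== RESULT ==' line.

Traverse from the root:
N0 x:[-21/2,19/2] y:[-6,25/2] z:[1,37/2] -> hit [1,19/2], descend [1, 4, 5, 6]
  N1 x:[-21/2,-8] y:[-6,-11/2] z:[18,37/2] -> miss, prune
  N4 x:[-15/2,-2] y:[-1/2,25/2] z:[10,13] -> miss, prune
  N5 x:[13/2,17/2] y:[-6,-11/2] z:[25/2,31/2] -> miss, prune
  N6 x:[4,19/2] y:[1/2,21/2] z:[1,19/2] -> hit [4,19/2], descend [3, 7]
    N3 x:[4,5] y:[1/2,3/2] z:[1,2] -> miss, prune
    N7 x:[13/2,19/2] y:[8,21/2] z:[7,19/2] -> hit [8,19/2] leaf, test {P5@t=8}

order=[0, 1, 4, 5, 6, 3, 7]  |boxes|=7  |leaves|=1  hit=P5

== RESULT ==
5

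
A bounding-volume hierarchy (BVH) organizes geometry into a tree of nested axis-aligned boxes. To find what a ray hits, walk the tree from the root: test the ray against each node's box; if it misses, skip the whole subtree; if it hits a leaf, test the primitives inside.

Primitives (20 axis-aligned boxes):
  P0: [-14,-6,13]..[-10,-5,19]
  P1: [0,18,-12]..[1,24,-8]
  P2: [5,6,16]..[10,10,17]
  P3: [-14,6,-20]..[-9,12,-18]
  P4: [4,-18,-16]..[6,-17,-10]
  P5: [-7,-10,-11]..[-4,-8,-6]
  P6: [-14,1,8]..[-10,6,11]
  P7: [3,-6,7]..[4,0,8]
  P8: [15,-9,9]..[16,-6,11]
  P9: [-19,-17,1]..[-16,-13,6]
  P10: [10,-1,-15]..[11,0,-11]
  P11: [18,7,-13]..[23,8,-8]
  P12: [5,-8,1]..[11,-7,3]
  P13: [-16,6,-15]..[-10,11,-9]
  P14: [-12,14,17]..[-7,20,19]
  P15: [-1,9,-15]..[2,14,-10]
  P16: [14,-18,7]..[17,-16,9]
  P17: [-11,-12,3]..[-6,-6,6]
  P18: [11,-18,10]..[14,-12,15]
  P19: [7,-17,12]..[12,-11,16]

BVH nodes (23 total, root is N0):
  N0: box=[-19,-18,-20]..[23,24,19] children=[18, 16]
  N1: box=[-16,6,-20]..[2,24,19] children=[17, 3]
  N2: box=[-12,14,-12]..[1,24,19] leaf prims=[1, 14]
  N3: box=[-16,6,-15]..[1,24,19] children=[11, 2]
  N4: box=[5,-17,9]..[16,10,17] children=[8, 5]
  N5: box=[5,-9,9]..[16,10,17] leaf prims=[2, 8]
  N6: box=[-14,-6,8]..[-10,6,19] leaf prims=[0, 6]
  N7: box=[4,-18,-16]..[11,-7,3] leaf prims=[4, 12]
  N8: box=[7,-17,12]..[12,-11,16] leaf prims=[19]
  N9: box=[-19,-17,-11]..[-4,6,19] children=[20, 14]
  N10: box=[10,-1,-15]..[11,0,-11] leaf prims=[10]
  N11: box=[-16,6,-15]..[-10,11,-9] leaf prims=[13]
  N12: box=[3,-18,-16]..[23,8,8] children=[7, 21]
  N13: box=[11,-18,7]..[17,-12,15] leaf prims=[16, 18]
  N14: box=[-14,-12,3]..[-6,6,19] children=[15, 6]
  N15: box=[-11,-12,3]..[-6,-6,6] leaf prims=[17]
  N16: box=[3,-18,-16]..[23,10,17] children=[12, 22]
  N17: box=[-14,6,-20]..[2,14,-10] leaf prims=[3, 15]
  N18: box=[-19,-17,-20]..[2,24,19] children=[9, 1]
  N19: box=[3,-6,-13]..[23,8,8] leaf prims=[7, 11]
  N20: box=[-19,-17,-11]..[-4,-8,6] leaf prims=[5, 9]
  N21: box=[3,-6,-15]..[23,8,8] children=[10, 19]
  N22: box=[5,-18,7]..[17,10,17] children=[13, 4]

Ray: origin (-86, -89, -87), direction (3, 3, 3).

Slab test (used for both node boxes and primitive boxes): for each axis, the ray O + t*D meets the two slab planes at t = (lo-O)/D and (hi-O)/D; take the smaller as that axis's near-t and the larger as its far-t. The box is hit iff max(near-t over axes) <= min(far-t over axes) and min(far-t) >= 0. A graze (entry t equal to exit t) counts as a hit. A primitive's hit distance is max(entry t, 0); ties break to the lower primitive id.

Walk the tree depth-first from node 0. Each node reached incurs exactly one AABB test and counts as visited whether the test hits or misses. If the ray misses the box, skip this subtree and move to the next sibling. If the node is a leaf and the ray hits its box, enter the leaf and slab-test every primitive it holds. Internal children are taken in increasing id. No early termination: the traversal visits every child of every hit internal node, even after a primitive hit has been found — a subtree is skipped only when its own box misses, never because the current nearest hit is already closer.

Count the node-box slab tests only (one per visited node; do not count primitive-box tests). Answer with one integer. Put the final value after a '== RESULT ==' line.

Traverse from the root:
N0 x:[67/3,109/3] y:[71/3,113/3] z:[67/3,106/3] -> hit [71/3,106/3], descend [16, 18]
  N16 x:[89/3,109/3] y:[71/3,33] z:[71/3,104/3] -> hit [89/3,33], descend [12, 22]
    N12 x:[89/3,109/3] y:[71/3,97/3] z:[71/3,95/3] -> hit [89/3,95/3], descend [7, 21]
      N7 x:[30,97/3] y:[71/3,82/3] z:[71/3,30] -> miss, prune
      N21 x:[89/3,109/3] y:[83/3,97/3] z:[24,95/3] -> hit [89/3,95/3], descend [10, 19]
        N10 x:[32,97/3] y:[88/3,89/3] z:[24,76/3] -> miss, prune
        N19 x:[89/3,109/3] y:[83/3,97/3] z:[74/3,95/3] -> hit [89/3,95/3] leaf, test {P7(miss), P11(miss)}
    N22 x:[91/3,103/3] y:[71/3,33] z:[94/3,104/3] -> hit [94/3,33], descend [4, 13]
      N4 x:[91/3,34] y:[24,33] z:[32,104/3] -> hit [32,33], descend [5, 8]
        N5 x:[91/3,34] y:[80/3,33] z:[32,104/3] -> hit [32,33] leaf, test {P2(miss), P8(miss)}
        N8 x:[31,98/3] y:[24,26] z:[33,103/3] -> miss, prune
      N13 x:[97/3,103/3] y:[71/3,77/3] z:[94/3,34] -> miss, prune
  N18 x:[67/3,88/3] y:[24,113/3] z:[67/3,106/3] -> hit [24,88/3], descend [1, 9]
    N1 x:[70/3,88/3] y:[95/3,113/3] z:[67/3,106/3] -> miss, prune
    N9 x:[67/3,82/3] y:[24,95/3] z:[76/3,106/3] -> hit [76/3,82/3], descend [14, 20]
      N14 x:[24,80/3] y:[77/3,95/3] z:[30,106/3] -> miss, prune
      N20 x:[67/3,82/3] y:[24,27] z:[76/3,31] -> hit [76/3,27] leaf, test {P5@t=79/3, P9(miss)}

Summary -> nodes [0, 16, 12, 7, 21, 10, 19, 22, 4, 5, 8, 13, 18, 1, 9, 14, 20]; box-tests=17; leaf-entries=3; first=P5

== RESULT ==
17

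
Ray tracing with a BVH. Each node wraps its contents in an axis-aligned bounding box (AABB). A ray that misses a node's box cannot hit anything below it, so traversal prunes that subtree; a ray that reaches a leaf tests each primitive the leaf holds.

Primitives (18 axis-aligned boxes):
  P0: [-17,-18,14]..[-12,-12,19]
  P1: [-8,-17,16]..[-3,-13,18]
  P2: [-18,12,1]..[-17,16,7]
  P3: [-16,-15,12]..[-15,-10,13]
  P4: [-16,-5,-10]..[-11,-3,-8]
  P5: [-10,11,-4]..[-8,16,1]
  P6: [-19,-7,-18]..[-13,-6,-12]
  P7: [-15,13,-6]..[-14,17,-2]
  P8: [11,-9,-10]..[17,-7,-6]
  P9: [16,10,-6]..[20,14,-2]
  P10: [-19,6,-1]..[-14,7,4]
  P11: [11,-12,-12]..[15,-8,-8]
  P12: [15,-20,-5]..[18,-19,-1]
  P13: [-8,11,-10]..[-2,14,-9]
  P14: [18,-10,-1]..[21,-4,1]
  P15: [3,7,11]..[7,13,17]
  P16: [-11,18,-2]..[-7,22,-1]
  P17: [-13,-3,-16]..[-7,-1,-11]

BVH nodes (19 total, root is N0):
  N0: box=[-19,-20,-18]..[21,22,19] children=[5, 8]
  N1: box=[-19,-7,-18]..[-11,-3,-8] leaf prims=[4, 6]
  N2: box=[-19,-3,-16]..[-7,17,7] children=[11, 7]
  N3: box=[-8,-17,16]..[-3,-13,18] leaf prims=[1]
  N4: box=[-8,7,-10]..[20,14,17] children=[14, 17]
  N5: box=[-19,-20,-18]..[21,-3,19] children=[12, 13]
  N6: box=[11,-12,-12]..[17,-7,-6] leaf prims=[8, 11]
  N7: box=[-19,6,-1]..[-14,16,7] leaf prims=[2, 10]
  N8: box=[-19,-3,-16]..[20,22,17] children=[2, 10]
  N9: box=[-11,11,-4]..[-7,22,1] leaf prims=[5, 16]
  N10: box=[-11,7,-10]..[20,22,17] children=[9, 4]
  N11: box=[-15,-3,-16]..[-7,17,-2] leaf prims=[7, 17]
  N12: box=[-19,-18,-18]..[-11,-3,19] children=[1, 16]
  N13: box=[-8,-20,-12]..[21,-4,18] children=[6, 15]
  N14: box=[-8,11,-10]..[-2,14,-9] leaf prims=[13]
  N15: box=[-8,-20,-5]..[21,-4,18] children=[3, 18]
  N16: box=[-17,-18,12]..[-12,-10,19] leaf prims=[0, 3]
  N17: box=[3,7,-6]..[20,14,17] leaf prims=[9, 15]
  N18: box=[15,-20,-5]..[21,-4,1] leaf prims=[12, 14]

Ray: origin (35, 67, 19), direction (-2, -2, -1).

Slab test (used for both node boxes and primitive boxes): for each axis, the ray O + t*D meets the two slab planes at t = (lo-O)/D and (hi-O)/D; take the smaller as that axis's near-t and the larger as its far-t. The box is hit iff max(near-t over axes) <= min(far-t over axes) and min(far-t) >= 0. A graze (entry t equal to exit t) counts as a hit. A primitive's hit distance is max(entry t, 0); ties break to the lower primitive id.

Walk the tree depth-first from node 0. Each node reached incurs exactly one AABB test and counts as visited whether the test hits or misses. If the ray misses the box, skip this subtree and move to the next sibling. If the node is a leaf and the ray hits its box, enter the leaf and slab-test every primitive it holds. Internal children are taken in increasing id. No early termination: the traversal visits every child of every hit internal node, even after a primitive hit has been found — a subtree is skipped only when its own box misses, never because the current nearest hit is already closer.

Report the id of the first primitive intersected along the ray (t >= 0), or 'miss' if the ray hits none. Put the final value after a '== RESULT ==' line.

Trace the traversal:
N0 x:[7,27] y:[45/2,87/2] z:[0,37] -> hit [45/2,27], descend [5, 8]
  N5 x:[7,27] y:[35,87/2] z:[0,37] -> miss, prune
  N8 x:[15/2,27] y:[45/2,35] z:[2,35] -> hit [45/2,27], descend [2, 10]
    N2 x:[21,27] y:[25,35] z:[12,35] -> hit [25,27], descend [7, 11]
      N7 x:[49/2,27] y:[51/2,61/2] z:[12,20] -> miss, prune
      N11 x:[21,25] y:[25,35] z:[21,35] -> hit [25,25] leaf, test {P7@t=25, P17(miss)}
    N10 x:[15/2,23] y:[45/2,30] z:[2,29] -> hit [45/2,23], descend [4, 9]
      N4 x:[15/2,43/2] y:[53/2,30] z:[2,29] -> miss, prune
      N9 x:[21,23] y:[45/2,28] z:[18,23] -> hit [45/2,23] leaf, test {P5(miss), P16(miss)}

Summary -> nodes [0, 5, 8, 2, 7, 11, 10, 4, 9]; box-tests=9; leaf-entries=2; first=P7

== RESULT ==
7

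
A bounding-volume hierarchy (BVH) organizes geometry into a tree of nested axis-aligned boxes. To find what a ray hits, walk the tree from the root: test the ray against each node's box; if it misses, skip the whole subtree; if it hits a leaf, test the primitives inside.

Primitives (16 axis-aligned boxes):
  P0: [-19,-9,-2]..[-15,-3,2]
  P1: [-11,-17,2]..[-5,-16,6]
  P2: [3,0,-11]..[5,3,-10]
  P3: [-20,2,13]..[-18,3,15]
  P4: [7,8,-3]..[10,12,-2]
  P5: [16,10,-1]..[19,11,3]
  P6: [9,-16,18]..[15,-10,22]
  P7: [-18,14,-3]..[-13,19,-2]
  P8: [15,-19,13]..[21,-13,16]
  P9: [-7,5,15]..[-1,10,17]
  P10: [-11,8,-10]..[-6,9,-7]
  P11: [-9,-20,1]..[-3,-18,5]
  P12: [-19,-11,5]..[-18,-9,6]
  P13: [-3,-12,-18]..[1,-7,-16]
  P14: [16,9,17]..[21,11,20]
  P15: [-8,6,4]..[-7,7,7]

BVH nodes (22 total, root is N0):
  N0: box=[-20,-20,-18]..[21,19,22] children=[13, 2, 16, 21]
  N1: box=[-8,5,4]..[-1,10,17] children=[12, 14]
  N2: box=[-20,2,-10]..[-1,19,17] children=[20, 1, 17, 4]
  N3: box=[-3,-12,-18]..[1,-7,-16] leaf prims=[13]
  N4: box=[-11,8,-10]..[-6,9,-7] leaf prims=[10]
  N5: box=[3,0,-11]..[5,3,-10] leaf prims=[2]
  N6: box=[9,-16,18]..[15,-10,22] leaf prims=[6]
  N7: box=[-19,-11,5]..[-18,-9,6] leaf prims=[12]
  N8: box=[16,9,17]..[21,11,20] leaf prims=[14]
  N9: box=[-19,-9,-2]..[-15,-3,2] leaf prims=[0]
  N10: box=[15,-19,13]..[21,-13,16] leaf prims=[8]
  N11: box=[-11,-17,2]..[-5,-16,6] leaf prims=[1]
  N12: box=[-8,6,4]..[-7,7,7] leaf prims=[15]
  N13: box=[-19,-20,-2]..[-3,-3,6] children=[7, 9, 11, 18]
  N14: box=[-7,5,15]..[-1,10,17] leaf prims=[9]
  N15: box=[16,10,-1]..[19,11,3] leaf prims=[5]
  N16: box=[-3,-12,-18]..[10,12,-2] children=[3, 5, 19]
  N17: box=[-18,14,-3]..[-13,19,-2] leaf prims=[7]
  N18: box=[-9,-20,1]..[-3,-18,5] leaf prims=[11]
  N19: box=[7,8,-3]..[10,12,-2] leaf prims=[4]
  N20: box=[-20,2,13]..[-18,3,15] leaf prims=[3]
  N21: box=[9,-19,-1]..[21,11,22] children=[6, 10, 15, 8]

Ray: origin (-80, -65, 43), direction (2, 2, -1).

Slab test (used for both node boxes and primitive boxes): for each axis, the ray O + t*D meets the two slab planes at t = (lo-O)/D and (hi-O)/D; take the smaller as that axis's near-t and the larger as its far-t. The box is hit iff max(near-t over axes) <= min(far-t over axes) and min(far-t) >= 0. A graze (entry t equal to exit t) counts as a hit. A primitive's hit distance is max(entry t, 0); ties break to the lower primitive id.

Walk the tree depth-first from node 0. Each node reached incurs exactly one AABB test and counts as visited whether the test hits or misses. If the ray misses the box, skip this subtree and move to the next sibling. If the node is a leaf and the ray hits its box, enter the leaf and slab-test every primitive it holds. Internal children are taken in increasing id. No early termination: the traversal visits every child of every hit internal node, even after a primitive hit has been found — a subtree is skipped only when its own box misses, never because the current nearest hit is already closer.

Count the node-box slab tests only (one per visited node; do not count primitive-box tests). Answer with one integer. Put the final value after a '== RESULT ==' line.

Traverse from the root:
N0 x:[30,101/2] y:[45/2,42] z:[21,61] -> hit [30,42], descend [2, 13, 16, 21]
  N2 x:[30,79/2] y:[67/2,42] z:[26,53] -> hit [67/2,79/2], descend [1, 4, 17, 20]
    N1 x:[36,79/2] y:[35,75/2] z:[26,39] -> hit [36,75/2], descend [12, 14]
      N12 x:[36,73/2] y:[71/2,36] z:[36,39] -> hit [36,36] leaf, test {P15@t=36}
      N14 x:[73/2,79/2] y:[35,75/2] z:[26,28] -> miss, prune
    N4 x:[69/2,37] y:[73/2,37] z:[50,53] -> miss, prune
    N17 x:[31,67/2] y:[79/2,42] z:[45,46] -> miss, prune
    N20 x:[30,31] y:[67/2,34] z:[28,30] -> miss, prune
  N13 x:[61/2,77/2] y:[45/2,31] z:[37,45] -> miss, prune
  N16 x:[77/2,45] y:[53/2,77/2] z:[45,61] -> miss, prune
  N21 x:[89/2,101/2] y:[23,38] z:[21,44] -> miss, prune

11 AABB tests over nodes [0, 2, 1, 12, 14, 4, 17, 20, 13, 16, 21]; 1 leaf entered; closest P15.

== RESULT ==
11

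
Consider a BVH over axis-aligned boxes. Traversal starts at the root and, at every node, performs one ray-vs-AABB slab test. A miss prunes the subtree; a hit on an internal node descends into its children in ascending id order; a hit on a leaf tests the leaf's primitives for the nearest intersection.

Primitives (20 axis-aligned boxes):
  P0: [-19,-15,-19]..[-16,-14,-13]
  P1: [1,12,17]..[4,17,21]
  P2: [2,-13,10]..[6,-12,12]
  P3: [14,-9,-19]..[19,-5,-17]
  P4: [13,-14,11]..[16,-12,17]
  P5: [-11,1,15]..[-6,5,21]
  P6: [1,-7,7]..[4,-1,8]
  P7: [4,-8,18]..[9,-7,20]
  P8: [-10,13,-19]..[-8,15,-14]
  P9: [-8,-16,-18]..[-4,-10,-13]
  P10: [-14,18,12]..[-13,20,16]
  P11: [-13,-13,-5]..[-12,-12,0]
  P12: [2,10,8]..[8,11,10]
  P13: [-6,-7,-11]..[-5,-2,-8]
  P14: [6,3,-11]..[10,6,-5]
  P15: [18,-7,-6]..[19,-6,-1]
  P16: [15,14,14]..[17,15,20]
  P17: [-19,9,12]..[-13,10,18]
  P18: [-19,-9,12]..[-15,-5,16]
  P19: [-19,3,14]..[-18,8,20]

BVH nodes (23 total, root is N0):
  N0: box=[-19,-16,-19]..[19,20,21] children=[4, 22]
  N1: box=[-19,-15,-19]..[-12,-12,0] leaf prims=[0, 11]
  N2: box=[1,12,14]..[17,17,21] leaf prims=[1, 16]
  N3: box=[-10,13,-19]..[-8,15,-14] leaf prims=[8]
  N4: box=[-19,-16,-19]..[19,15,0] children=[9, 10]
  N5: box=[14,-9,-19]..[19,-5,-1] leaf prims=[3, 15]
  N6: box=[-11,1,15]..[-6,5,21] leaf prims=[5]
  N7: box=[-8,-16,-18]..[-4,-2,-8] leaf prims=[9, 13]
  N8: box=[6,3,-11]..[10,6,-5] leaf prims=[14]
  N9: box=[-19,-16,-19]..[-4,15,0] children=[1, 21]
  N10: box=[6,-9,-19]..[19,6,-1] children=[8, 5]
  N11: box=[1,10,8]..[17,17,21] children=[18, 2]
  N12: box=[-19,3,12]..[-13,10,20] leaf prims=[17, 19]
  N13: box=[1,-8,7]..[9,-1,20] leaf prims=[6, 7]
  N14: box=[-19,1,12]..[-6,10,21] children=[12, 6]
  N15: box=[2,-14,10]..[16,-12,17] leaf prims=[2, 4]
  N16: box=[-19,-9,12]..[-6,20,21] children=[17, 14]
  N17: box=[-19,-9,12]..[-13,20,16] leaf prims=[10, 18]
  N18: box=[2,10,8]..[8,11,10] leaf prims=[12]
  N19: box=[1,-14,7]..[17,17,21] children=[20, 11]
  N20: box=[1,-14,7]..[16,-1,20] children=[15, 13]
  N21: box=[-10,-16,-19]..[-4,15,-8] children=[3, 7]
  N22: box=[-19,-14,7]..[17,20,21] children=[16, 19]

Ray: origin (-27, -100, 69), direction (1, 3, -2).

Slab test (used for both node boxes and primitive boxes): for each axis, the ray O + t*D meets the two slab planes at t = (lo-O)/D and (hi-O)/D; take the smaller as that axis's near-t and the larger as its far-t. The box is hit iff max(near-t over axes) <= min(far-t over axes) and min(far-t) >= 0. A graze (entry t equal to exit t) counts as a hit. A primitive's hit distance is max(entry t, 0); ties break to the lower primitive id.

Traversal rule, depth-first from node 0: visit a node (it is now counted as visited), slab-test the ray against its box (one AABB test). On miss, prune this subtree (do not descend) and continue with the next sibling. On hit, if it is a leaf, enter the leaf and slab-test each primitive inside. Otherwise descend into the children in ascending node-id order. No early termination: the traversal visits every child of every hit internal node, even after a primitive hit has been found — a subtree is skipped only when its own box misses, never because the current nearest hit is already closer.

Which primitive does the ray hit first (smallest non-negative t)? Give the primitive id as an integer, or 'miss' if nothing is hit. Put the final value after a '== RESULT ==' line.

Traverse from the root:
N0 x:[8,46] y:[28,40] z:[24,44] -> hit [28,40], descend [4, 22]
  N4 x:[8,46] y:[28,115/3] z:[69/2,44] -> hit [69/2,115/3], descend [9, 10]
    N9 x:[8,23] y:[28,115/3] z:[69/2,44] -> miss, prune
    N10 x:[33,46] y:[91/3,106/3] z:[35,44] -> hit [35,106/3], descend [5, 8]
      N5 x:[41,46] y:[91/3,95/3] z:[35,44] -> miss, prune
      N8 x:[33,37] y:[103/3,106/3] z:[37,40] -> miss, prune
  N22 x:[8,44] y:[86/3,40] z:[24,31] -> hit [86/3,31], descend [16, 19]
    N16 x:[8,21] y:[91/3,40] z:[24,57/2] -> miss, prune
    N19 x:[28,44] y:[86/3,39] z:[24,31] -> hit [86/3,31], descend [11, 20]
      N11 x:[28,44] y:[110/3,39] z:[24,61/2] -> miss, prune
      N20 x:[28,43] y:[86/3,33] z:[49/2,31] -> hit [86/3,31], descend [13, 15]
        N13 x:[28,36] y:[92/3,33] z:[49/2,31] -> hit [92/3,31] leaf, test {P6@t=31, P7(miss)}
        N15 x:[29,43] y:[86/3,88/3] z:[26,59/2] -> hit [29,88/3] leaf, test {P2@t=29, P4(miss)}

Summary -> nodes [0, 4, 9, 10, 5, 8, 22, 16, 19, 11, 20, 13, 15]; box-tests=13; leaf-entries=2; first=P2

== RESULT ==
2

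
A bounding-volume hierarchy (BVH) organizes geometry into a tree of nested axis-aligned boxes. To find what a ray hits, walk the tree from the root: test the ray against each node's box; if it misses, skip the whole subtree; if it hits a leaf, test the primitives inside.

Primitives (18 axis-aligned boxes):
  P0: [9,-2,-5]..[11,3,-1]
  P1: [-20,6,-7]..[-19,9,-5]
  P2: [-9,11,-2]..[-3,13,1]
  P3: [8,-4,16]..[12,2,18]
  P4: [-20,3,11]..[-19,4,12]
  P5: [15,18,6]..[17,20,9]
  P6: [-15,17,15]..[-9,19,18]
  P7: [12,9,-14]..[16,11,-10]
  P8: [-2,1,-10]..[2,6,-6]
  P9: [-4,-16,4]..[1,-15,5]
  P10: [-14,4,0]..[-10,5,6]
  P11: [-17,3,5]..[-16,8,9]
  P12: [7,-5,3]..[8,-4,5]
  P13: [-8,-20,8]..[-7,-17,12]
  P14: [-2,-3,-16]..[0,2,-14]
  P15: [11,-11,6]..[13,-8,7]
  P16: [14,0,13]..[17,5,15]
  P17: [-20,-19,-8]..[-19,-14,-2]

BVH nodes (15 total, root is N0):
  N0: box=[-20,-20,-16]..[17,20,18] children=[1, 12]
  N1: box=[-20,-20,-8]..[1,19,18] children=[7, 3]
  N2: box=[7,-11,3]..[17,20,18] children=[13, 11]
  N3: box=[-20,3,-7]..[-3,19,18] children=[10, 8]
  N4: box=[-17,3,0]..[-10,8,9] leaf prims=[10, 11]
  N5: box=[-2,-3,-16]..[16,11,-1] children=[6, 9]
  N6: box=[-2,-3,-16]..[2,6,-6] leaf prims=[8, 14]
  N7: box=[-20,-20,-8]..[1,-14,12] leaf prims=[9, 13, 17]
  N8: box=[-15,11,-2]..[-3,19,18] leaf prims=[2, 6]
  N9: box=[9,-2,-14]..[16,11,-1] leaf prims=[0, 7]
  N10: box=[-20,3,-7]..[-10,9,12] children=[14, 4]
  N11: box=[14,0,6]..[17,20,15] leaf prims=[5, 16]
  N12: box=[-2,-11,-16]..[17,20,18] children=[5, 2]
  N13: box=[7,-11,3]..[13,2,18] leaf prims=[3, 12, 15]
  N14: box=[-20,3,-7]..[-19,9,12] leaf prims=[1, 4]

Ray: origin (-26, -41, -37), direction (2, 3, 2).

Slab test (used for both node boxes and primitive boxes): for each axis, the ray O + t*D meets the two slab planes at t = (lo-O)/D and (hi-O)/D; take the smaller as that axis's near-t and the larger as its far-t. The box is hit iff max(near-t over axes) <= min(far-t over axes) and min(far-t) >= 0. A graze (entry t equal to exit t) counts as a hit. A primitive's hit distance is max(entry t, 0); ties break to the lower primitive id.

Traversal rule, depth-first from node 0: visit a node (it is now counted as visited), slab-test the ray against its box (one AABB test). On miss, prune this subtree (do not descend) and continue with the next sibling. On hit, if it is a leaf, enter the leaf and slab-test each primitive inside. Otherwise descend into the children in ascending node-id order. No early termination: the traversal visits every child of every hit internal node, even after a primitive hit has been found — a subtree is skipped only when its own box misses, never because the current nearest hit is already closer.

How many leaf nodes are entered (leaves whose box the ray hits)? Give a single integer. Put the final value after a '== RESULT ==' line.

Traverse from the root:
N0 x:[3,43/2] y:[7,61/3] z:[21/2,55/2] -> hit [21/2,61/3], descend [1, 12]
  N1 x:[3,27/2] y:[7,20] z:[29/2,55/2] -> miss, prune
  N12 x:[12,43/2] y:[10,61/3] z:[21/2,55/2] -> hit [12,61/3], descend [2, 5]
    N2 x:[33/2,43/2] y:[10,61/3] z:[20,55/2] -> hit [20,61/3], descend [11, 13]
      N11 x:[20,43/2] y:[41/3,61/3] z:[43/2,26] -> miss, prune
      N13 x:[33/2,39/2] y:[10,43/3] z:[20,55/2] -> miss, prune
    N5 x:[12,21] y:[38/3,52/3] z:[21/2,18] -> hit [38/3,52/3], descend [6, 9]
      N6 x:[12,14] y:[38/3,47/3] z:[21/2,31/2] -> hit [38/3,14] leaf, test {P8@t=14, P14(miss)}
      N9 x:[35/2,21] y:[13,52/3] z:[23/2,18] -> miss, prune

9 AABB tests over nodes [0, 1, 12, 2, 11, 13, 5, 6, 9]; 1 leaf entered; closest P8.

== RESULT ==
1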